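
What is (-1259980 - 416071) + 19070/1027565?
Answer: -344450265349/205513 ≈ -1.6761e+6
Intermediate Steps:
(-1259980 - 416071) + 19070/1027565 = -1676051 + 19070*(1/1027565) = -1676051 + 3814/205513 = -344450265349/205513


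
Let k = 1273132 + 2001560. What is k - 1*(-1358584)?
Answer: 4633276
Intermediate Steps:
k = 3274692
k - 1*(-1358584) = 3274692 - 1*(-1358584) = 3274692 + 1358584 = 4633276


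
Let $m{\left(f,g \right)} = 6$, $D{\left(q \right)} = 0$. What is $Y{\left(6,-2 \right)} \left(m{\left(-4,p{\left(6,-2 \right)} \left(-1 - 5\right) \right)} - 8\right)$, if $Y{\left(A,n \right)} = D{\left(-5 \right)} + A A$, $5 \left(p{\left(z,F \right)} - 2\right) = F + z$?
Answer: $-72$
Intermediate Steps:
$p{\left(z,F \right)} = 2 + \frac{F}{5} + \frac{z}{5}$ ($p{\left(z,F \right)} = 2 + \frac{F + z}{5} = 2 + \left(\frac{F}{5} + \frac{z}{5}\right) = 2 + \frac{F}{5} + \frac{z}{5}$)
$Y{\left(A,n \right)} = A^{2}$ ($Y{\left(A,n \right)} = 0 + A A = 0 + A^{2} = A^{2}$)
$Y{\left(6,-2 \right)} \left(m{\left(-4,p{\left(6,-2 \right)} \left(-1 - 5\right) \right)} - 8\right) = 6^{2} \left(6 - 8\right) = 36 \left(-2\right) = -72$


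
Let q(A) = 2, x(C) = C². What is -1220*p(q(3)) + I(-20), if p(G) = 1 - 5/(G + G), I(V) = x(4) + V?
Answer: 301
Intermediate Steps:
I(V) = 16 + V (I(V) = 4² + V = 16 + V)
p(G) = 1 - 5/(2*G) (p(G) = 1 - 5*1/(2*G) = 1 - 5/(2*G))
-1220*p(q(3)) + I(-20) = -1220*(-5/2 + 2)/2 + (16 - 20) = -610*(-1)/2 - 4 = -1220*(-¼) - 4 = 305 - 4 = 301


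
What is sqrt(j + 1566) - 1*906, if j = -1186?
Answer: -906 + 2*sqrt(95) ≈ -886.51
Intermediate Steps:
sqrt(j + 1566) - 1*906 = sqrt(-1186 + 1566) - 1*906 = sqrt(380) - 906 = 2*sqrt(95) - 906 = -906 + 2*sqrt(95)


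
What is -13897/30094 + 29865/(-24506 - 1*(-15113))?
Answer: -343097277/94224314 ≈ -3.6413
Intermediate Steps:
-13897/30094 + 29865/(-24506 - 1*(-15113)) = -13897*1/30094 + 29865/(-24506 + 15113) = -13897/30094 + 29865/(-9393) = -13897/30094 + 29865*(-1/9393) = -13897/30094 - 9955/3131 = -343097277/94224314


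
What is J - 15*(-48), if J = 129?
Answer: 849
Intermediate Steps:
J - 15*(-48) = 129 - 15*(-48) = 129 + 720 = 849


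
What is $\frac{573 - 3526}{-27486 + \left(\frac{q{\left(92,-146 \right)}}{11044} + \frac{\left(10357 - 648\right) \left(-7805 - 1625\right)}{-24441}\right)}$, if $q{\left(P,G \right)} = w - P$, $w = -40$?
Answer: $\frac{18115742523}{145637666779} \approx 0.12439$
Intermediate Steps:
$q{\left(P,G \right)} = -40 - P$
$\frac{573 - 3526}{-27486 + \left(\frac{q{\left(92,-146 \right)}}{11044} + \frac{\left(10357 - 648\right) \left(-7805 - 1625\right)}{-24441}\right)} = \frac{573 - 3526}{-27486 + \left(\frac{-40 - 92}{11044} + \frac{\left(10357 - 648\right) \left(-7805 - 1625\right)}{-24441}\right)} = - \frac{2953}{-27486 + \left(\left(-40 - 92\right) \frac{1}{11044} + 9709 \left(-9430\right) \left(- \frac{1}{24441}\right)\right)} = - \frac{2953}{-27486 - - \frac{22980450047}{6134691}} = - \frac{2953}{-27486 + \left(- \frac{3}{251} + \frac{91555870}{24441}\right)} = - \frac{2953}{-27486 + \frac{22980450047}{6134691}} = - \frac{2953}{- \frac{145637666779}{6134691}} = \left(-2953\right) \left(- \frac{6134691}{145637666779}\right) = \frac{18115742523}{145637666779}$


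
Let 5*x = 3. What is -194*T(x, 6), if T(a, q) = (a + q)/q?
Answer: -1067/5 ≈ -213.40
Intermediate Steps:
x = ⅗ (x = (⅕)*3 = ⅗ ≈ 0.60000)
T(a, q) = (a + q)/q
-194*T(x, 6) = -194*(⅗ + 6)/6 = -97*33/(3*5) = -194*11/10 = -1067/5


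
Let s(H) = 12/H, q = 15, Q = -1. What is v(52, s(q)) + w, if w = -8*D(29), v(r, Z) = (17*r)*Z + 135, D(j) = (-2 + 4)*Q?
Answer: 4291/5 ≈ 858.20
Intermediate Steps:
D(j) = -2 (D(j) = (-2 + 4)*(-1) = 2*(-1) = -2)
v(r, Z) = 135 + 17*Z*r (v(r, Z) = 17*Z*r + 135 = 135 + 17*Z*r)
w = 16 (w = -8*(-2) = 16)
v(52, s(q)) + w = (135 + 17*(12/15)*52) + 16 = (135 + 17*(12*(1/15))*52) + 16 = (135 + 17*(4/5)*52) + 16 = (135 + 3536/5) + 16 = 4211/5 + 16 = 4291/5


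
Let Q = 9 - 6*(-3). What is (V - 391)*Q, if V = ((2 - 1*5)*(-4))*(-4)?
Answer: -11853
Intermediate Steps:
V = -48 (V = ((2 - 5)*(-4))*(-4) = -3*(-4)*(-4) = 12*(-4) = -48)
Q = 27 (Q = 9 + 18 = 27)
(V - 391)*Q = (-48 - 391)*27 = -439*27 = -11853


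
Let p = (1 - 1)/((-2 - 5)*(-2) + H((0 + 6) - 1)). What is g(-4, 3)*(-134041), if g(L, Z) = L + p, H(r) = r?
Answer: 536164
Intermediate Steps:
p = 0 (p = (1 - 1)/((-2 - 5)*(-2) + ((0 + 6) - 1)) = 0/(-7*(-2) + (6 - 1)) = 0/(14 + 5) = 0/19 = 0*(1/19) = 0)
g(L, Z) = L (g(L, Z) = L + 0 = L)
g(-4, 3)*(-134041) = -4*(-134041) = 536164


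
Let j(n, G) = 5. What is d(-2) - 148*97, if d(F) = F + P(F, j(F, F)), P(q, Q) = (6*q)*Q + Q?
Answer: -14413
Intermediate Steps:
P(q, Q) = Q + 6*Q*q (P(q, Q) = 6*Q*q + Q = Q + 6*Q*q)
d(F) = 5 + 31*F (d(F) = F + 5*(1 + 6*F) = F + (5 + 30*F) = 5 + 31*F)
d(-2) - 148*97 = (5 + 31*(-2)) - 148*97 = (5 - 62) - 14356 = -57 - 14356 = -14413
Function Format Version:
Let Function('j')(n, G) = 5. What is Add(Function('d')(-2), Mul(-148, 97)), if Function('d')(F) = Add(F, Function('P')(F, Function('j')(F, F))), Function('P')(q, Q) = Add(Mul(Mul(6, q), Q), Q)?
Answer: -14413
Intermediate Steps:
Function('P')(q, Q) = Add(Q, Mul(6, Q, q)) (Function('P')(q, Q) = Add(Mul(6, Q, q), Q) = Add(Q, Mul(6, Q, q)))
Function('d')(F) = Add(5, Mul(31, F)) (Function('d')(F) = Add(F, Mul(5, Add(1, Mul(6, F)))) = Add(F, Add(5, Mul(30, F))) = Add(5, Mul(31, F)))
Add(Function('d')(-2), Mul(-148, 97)) = Add(Add(5, Mul(31, -2)), Mul(-148, 97)) = Add(Add(5, -62), -14356) = Add(-57, -14356) = -14413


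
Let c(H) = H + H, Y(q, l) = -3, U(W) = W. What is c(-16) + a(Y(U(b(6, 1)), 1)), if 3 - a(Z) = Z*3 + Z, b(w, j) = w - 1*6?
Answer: -17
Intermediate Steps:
b(w, j) = -6 + w (b(w, j) = w - 6 = -6 + w)
a(Z) = 3 - 4*Z (a(Z) = 3 - (Z*3 + Z) = 3 - (3*Z + Z) = 3 - 4*Z)
c(H) = 2*H
c(-16) + a(Y(U(b(6, 1)), 1)) = 2*(-16) + (3 - 4*(-3)) = -32 + (3 + 12) = -32 + 15 = -17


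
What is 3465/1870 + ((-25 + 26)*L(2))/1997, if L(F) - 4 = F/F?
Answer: 125981/67898 ≈ 1.8554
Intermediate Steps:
L(F) = 5 (L(F) = 4 + F/F = 4 + 1 = 5)
3465/1870 + ((-25 + 26)*L(2))/1997 = 3465/1870 + ((-25 + 26)*5)/1997 = 3465*(1/1870) + (1*5)*(1/1997) = 63/34 + 5*(1/1997) = 63/34 + 5/1997 = 125981/67898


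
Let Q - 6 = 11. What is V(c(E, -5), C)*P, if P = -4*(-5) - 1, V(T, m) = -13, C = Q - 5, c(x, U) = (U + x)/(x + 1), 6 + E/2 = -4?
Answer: -247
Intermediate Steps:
E = -20 (E = -12 + 2*(-4) = -12 - 8 = -20)
Q = 17 (Q = 6 + 11 = 17)
c(x, U) = (U + x)/(1 + x)
C = 12 (C = 17 - 5 = 12)
P = 19 (P = 20 - 1 = 19)
V(c(E, -5), C)*P = -13*19 = -247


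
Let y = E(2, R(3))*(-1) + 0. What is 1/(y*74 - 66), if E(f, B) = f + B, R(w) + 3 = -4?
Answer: 1/304 ≈ 0.0032895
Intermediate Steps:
R(w) = -7 (R(w) = -3 - 4 = -7)
E(f, B) = B + f
y = 5 (y = (-7 + 2)*(-1) + 0 = -5*(-1) + 0 = 5 + 0 = 5)
1/(y*74 - 66) = 1/(5*74 - 66) = 1/(370 - 66) = 1/304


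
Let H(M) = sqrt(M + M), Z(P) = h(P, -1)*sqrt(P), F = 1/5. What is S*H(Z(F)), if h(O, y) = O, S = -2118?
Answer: -2118*sqrt(2)*5**(1/4)/5 ≈ -895.80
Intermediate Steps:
F = 1/5 ≈ 0.20000
Z(P) = P**(3/2) (Z(P) = P*sqrt(P) = P**(3/2))
H(M) = sqrt(2)*sqrt(M) (H(M) = sqrt(2*M) = sqrt(2)*sqrt(M))
S*H(Z(F)) = -2118*sqrt(2)*sqrt((1/5)**(3/2)) = -2118*sqrt(2)*sqrt(sqrt(5)/25) = -2118*sqrt(2)*5**(1/4)/5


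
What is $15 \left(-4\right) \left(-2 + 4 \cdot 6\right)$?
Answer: $-1320$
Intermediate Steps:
$15 \left(-4\right) \left(-2 + 4 \cdot 6\right) = - 60 \left(-2 + 24\right) = \left(-60\right) 22 = -1320$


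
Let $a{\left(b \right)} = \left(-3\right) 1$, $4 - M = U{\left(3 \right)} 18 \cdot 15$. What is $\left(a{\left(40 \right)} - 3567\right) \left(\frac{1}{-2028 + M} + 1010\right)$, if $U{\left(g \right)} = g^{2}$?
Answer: $- \frac{472346595}{131} \approx -3.6057 \cdot 10^{6}$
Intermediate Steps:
$M = -2426$ ($M = 4 - 3^{2} \cdot 18 \cdot 15 = 4 - 9 \cdot 18 \cdot 15 = 4 - 162 \cdot 15 = 4 - 2430 = -2426$)
$a{\left(b \right)} = -3$
$\left(a{\left(40 \right)} - 3567\right) \left(\frac{1}{-2028 + M} + 1010\right) = \left(-3 - 3567\right) \left(\frac{1}{-2028 - 2426} + 1010\right) = - 3570 \left(\frac{1}{-4454} + 1010\right) = - 3570 \left(- \frac{1}{4454} + 1010\right) = \left(-3570\right) \frac{4498539}{4454} = - \frac{472346595}{131}$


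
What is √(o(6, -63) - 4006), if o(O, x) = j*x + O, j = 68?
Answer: 2*I*√2071 ≈ 91.016*I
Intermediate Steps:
o(O, x) = O + 68*x (o(O, x) = 68*x + O = O + 68*x)
√(o(6, -63) - 4006) = √((6 + 68*(-63)) - 4006) = √((6 - 4284) - 4006) = √(-4278 - 4006) = √(-8284) = 2*I*√2071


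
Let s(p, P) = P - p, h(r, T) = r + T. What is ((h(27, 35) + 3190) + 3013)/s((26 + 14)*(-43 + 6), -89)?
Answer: 6265/1391 ≈ 4.5040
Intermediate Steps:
h(r, T) = T + r
((h(27, 35) + 3190) + 3013)/s((26 + 14)*(-43 + 6), -89) = (((35 + 27) + 3190) + 3013)/(-89 - (26 + 14)*(-43 + 6)) = ((62 + 3190) + 3013)/(-89 - 40*(-37)) = (3252 + 3013)/(-89 - 1*(-1480)) = 6265/(-89 + 1480) = 6265/1391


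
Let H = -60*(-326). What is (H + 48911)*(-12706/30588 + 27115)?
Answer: 28394270281247/15294 ≈ 1.8566e+9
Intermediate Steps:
H = 19560
(H + 48911)*(-12706/30588 + 27115) = (19560 + 48911)*(-12706/30588 + 27115) = 68471*(-12706*1/30588 + 27115) = 68471*(-6353/15294 + 27115) = 68471*(414690457/15294) = 28394270281247/15294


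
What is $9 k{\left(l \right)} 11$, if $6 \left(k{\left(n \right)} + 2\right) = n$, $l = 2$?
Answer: $-165$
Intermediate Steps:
$k{\left(n \right)} = -2 + \frac{n}{6}$
$9 k{\left(l \right)} 11 = 9 \left(-2 + \frac{1}{6} \cdot 2\right) 11 = 9 \left(-2 + \frac{1}{3}\right) 11 = 9 \left(- \frac{5}{3}\right) 11 = \left(-15\right) 11 = -165$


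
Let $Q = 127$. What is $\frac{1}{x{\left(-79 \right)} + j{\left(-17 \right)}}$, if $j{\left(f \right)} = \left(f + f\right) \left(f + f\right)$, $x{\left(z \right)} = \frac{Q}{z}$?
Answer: $\frac{79}{91197} \approx 0.00086626$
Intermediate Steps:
$x{\left(z \right)} = \frac{127}{z}$
$j{\left(f \right)} = 4 f^{2}$ ($j{\left(f \right)} = 2 f 2 f = 4 f^{2}$)
$\frac{1}{x{\left(-79 \right)} + j{\left(-17 \right)}} = \frac{1}{\frac{127}{-79} + 4 \left(-17\right)^{2}} = \frac{1}{127 \left(- \frac{1}{79}\right) + 4 \cdot 289} = \frac{1}{- \frac{127}{79} + 1156} = \frac{1}{\frac{91197}{79}} = \frac{79}{91197}$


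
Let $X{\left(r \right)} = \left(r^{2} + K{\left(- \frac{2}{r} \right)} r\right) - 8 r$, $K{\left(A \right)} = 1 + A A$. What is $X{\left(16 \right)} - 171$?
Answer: $- \frac{107}{4} \approx -26.75$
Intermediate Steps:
$K{\left(A \right)} = 1 + A^{2}$
$X{\left(r \right)} = r^{2} - 8 r + r \left(1 + \frac{4}{r^{2}}\right)$ ($X{\left(r \right)} = \left(r^{2} + \left(1 + \left(- \frac{2}{r}\right)^{2}\right) r\right) - 8 r = \left(r^{2} + \left(1 + \frac{4}{r^{2}}\right) r\right) - 8 r = \left(r^{2} + r \left(1 + \frac{4}{r^{2}}\right)\right) - 8 r = r^{2} - 8 r + r \left(1 + \frac{4}{r^{2}}\right)$)
$X{\left(16 \right)} - 171 = \left(16^{2} - 112 + \frac{4}{16}\right) - 171 = \left(256 - 112 + 4 \cdot \frac{1}{16}\right) - 171 = \left(256 - 112 + \frac{1}{4}\right) - 171 = \frac{577}{4} - 171 = - \frac{107}{4}$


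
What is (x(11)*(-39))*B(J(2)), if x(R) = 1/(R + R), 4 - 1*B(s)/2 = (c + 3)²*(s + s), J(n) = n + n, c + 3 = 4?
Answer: 4836/11 ≈ 439.64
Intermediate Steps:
c = 1 (c = -3 + 4 = 1)
J(n) = 2*n
B(s) = 8 - 64*s (B(s) = 8 - 2*(1 + 3)²*(s + s) = 8 - 2*4²*2*s = 8 - 32*2*s = 8 - 64*s)
x(R) = 1/(2*R)
(x(11)*(-39))*B(J(2)) = (((½)/11)*(-39))*(8 - 128*2) = (((½)*(1/11))*(-39))*(8 - 64*4) = ((1/22)*(-39))*(8 - 256) = -39/22*(-248) = 4836/11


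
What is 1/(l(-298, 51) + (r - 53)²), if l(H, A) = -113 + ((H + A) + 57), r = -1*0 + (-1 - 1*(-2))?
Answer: 1/2401 ≈ 0.00041649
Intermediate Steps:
r = 1 (r = 0 + (-1 + 2) = 0 + 1 = 1)
l(H, A) = -56 + A + H (l(H, A) = -113 + ((A + H) + 57) = -113 + (57 + A + H) = -56 + A + H)
1/(l(-298, 51) + (r - 53)²) = 1/((-56 + 51 - 298) + (1 - 53)²) = 1/(-303 + (-52)²) = 1/(-303 + 2704) = 1/2401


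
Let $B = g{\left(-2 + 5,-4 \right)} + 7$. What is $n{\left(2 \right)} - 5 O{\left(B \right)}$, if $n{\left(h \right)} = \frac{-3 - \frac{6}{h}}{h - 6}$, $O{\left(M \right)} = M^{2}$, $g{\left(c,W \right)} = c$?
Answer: $- \frac{997}{2} \approx -498.5$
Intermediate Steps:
$B = 10$ ($B = \left(-2 + 5\right) + 7 = 3 + 7 = 10$)
$n{\left(h \right)} = \frac{-3 - \frac{6}{h}}{-6 + h}$
$n{\left(2 \right)} - 5 O{\left(B \right)} = \frac{3 \left(-2 - 2\right)}{2 \left(-6 + 2\right)} - 5 \cdot 10^{2} = 3 \cdot \frac{1}{2} \frac{1}{-4} \left(-2 - 2\right) - 500 = 3 \cdot \frac{1}{2} \left(- \frac{1}{4}\right) \left(-4\right) - 500 = \frac{3}{2} - 500 = - \frac{997}{2}$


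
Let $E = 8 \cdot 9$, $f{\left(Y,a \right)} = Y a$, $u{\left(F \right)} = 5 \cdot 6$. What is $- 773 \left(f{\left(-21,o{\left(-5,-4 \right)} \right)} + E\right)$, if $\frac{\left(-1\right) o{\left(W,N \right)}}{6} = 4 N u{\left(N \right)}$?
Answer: $46695384$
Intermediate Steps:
$u{\left(F \right)} = 30$
$o{\left(W,N \right)} = - 720 N$ ($o{\left(W,N \right)} = - 6 \cdot 4 N 30 = - 6 \cdot 120 N = - 720 N$)
$E = 72$
$- 773 \left(f{\left(-21,o{\left(-5,-4 \right)} \right)} + E\right) = - 773 \left(- 21 \left(\left(-720\right) \left(-4\right)\right) + 72\right) = - 773 \left(\left(-21\right) 2880 + 72\right) = - 773 \left(-60480 + 72\right) = \left(-773\right) \left(-60408\right) = 46695384$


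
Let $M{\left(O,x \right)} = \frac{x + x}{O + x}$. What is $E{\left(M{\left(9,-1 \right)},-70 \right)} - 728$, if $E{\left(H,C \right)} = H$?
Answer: $- \frac{2913}{4} \approx -728.25$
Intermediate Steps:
$M{\left(O,x \right)} = \frac{2 x}{O + x}$
$E{\left(M{\left(9,-1 \right)},-70 \right)} - 728 = 2 \left(-1\right) \frac{1}{9 - 1} - 728 = 2 \left(-1\right) \frac{1}{8} - 728 = - \frac{1}{4} - 728 = - \frac{2913}{4}$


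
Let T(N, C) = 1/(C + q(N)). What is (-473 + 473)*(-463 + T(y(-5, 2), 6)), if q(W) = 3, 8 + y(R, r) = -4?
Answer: 0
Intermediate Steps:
y(R, r) = -12 (y(R, r) = -8 - 4 = -12)
T(N, C) = 1/(3 + C) (T(N, C) = 1/(C + 3) = 1/(3 + C))
(-473 + 473)*(-463 + T(y(-5, 2), 6)) = (-473 + 473)*(-463 + 1/(3 + 6)) = 0*(-463 + 1/9) = 0*(-463 + ⅑) = 0*(-4166/9) = 0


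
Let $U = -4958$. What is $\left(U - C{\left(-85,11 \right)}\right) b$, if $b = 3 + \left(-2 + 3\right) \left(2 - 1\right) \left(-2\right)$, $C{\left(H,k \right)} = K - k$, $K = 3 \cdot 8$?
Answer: $-4971$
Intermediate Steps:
$K = 24$
$C{\left(H,k \right)} = 24 - k$
$b = 1$ ($b = 3 + 1 \cdot 1 \left(-2\right) = 3 + 1 \left(-2\right) = 3 - 2 = 1$)
$\left(U - C{\left(-85,11 \right)}\right) b = \left(-4958 - \left(24 - 11\right)\right) 1 = \left(-4958 - 13\right) 1 = \left(-4971\right) 1 = -4971$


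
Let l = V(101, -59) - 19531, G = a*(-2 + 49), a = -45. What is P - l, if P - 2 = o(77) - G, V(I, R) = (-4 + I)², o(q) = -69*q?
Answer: 6926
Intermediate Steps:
G = -2115 (G = -45*(-2 + 49) = -45*47 = -2115)
l = -10122 (l = (-4 + 101)² - 19531 = 97² - 19531 = 9409 - 19531 = -10122)
P = -3196 (P = 2 + (-69*77 - 1*(-2115)) = 2 + (-5313 + 2115) = 2 - 3198 = -3196)
P - l = -3196 - 1*(-10122) = -3196 + 10122 = 6926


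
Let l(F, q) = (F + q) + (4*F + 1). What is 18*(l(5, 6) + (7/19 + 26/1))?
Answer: 19962/19 ≈ 1050.6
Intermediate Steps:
l(F, q) = 1 + q + 5*F (l(F, q) = (F + q) + (1 + 4*F) = 1 + q + 5*F)
18*(l(5, 6) + (7/19 + 26/1)) = 18*((1 + 6 + 5*5) + (7/19 + 26/1)) = 18*((1 + 6 + 25) + (7*(1/19) + 26*1)) = 18*(32 + (7/19 + 26)) = 18*(32 + 501/19) = 18*(1109/19) = 19962/19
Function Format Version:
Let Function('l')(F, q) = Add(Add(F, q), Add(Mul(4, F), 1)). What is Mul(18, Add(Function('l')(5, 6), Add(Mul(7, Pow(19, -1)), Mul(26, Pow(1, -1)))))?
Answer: Rational(19962, 19) ≈ 1050.6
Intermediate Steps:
Function('l')(F, q) = Add(1, q, Mul(5, F)) (Function('l')(F, q) = Add(Add(F, q), Add(1, Mul(4, F))) = Add(1, q, Mul(5, F)))
Mul(18, Add(Function('l')(5, 6), Add(Mul(7, Pow(19, -1)), Mul(26, Pow(1, -1))))) = Mul(18, Add(Add(1, 6, Mul(5, 5)), Add(Mul(7, Pow(19, -1)), Mul(26, Pow(1, -1))))) = Mul(18, Add(Add(1, 6, 25), Add(Mul(7, Rational(1, 19)), Mul(26, 1)))) = Mul(18, Add(32, Add(Rational(7, 19), 26))) = Mul(18, Add(32, Rational(501, 19))) = Mul(18, Rational(1109, 19)) = Rational(19962, 19)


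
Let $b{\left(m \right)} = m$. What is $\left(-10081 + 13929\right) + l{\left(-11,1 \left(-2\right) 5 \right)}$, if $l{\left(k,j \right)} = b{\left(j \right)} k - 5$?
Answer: $3953$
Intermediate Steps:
$l{\left(k,j \right)} = -5 + j k$ ($l{\left(k,j \right)} = j k - 5 = -5 + j k$)
$\left(-10081 + 13929\right) + l{\left(-11,1 \left(-2\right) 5 \right)} = \left(-10081 + 13929\right) - \left(5 - 1 \left(-2\right) 5 \left(-11\right)\right) = 3848 - \left(5 - \left(-2\right) 5 \left(-11\right)\right) = 3848 - -105 = 3848 + \left(-5 + 110\right) = 3848 + 105 = 3953$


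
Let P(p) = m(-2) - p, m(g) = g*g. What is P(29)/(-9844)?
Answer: 25/9844 ≈ 0.0025396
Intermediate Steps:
m(g) = g²
P(p) = 4 - p (P(p) = (-2)² - p = 4 - p)
P(29)/(-9844) = (4 - 1*29)/(-9844) = (4 - 29)*(-1/9844) = -25*(-1/9844) = 25/9844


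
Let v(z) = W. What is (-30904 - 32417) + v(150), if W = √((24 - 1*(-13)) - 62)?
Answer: -63321 + 5*I ≈ -63321.0 + 5.0*I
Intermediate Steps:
W = 5*I (W = √((24 + 13) - 62) = √(37 - 62) = √(-25) = 5*I ≈ 5.0*I)
v(z) = 5*I
(-30904 - 32417) + v(150) = (-30904 - 32417) + 5*I = -63321 + 5*I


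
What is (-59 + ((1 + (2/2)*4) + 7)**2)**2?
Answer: 7225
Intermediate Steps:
(-59 + ((1 + (2/2)*4) + 7)**2)**2 = (-59 + ((1 + (2*(1/2))*4) + 7)**2)**2 = (-59 + ((1 + 1*4) + 7)**2)**2 = (-59 + ((1 + 4) + 7)**2)**2 = (-59 + (5 + 7)**2)**2 = (-59 + 12**2)**2 = (-59 + 144)**2 = 85**2 = 7225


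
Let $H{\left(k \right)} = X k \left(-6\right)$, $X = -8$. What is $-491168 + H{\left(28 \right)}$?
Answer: $-489824$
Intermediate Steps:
$H{\left(k \right)} = 48 k$ ($H{\left(k \right)} = - 8 k \left(-6\right) = 48 k$)
$-491168 + H{\left(28 \right)} = -491168 + 48 \cdot 28 = -491168 + 1344 = -489824$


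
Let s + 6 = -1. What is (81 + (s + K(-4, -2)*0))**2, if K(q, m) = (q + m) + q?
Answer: 5476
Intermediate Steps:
s = -7 (s = -6 - 1 = -7)
K(q, m) = m + 2*q (K(q, m) = (m + q) + q = m + 2*q)
(81 + (s + K(-4, -2)*0))**2 = (81 + (-7 + (-2 + 2*(-4))*0))**2 = (81 + (-7 + (-2 - 8)*0))**2 = (81 + (-7 - 10*0))**2 = (81 + (-7 + 0))**2 = (81 - 7)**2 = 74**2 = 5476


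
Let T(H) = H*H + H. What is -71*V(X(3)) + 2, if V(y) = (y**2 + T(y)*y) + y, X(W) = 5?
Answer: -12778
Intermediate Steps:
T(H) = H + H**2 (T(H) = H**2 + H = H + H**2)
V(y) = y + y**2 + y**2*(1 + y) (V(y) = (y**2 + (y*(1 + y))*y) + y = (y**2 + y**2*(1 + y)) + y = y + y**2 + y**2*(1 + y))
-71*V(X(3)) + 2 = -355*(1 + 5 + 5*(1 + 5)) + 2 = -355*(1 + 5 + 5*6) + 2 = -355*(1 + 5 + 30) + 2 = -355*36 + 2 = -71*180 + 2 = -12780 + 2 = -12778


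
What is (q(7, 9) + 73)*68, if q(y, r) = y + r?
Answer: 6052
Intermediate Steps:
q(y, r) = r + y
(q(7, 9) + 73)*68 = ((9 + 7) + 73)*68 = (16 + 73)*68 = 89*68 = 6052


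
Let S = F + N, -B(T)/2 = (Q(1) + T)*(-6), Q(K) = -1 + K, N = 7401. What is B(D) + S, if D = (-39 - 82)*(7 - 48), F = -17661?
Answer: 49272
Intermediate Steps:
D = 4961 (D = -121*(-41) = 4961)
B(T) = 12*T (B(T) = -2*((-1 + 1) + T)*(-6) = -2*(0 + T)*(-6) = -2*T*(-6) = -(-12)*T = 12*T)
S = -10260 (S = -17661 + 7401 = -10260)
B(D) + S = 12*4961 - 10260 = 59532 - 10260 = 49272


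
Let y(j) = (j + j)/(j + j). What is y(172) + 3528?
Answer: 3529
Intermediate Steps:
y(j) = 1 (y(j) = (2*j)/((2*j)) = (2*j)*(1/(2*j)) = 1)
y(172) + 3528 = 1 + 3528 = 3529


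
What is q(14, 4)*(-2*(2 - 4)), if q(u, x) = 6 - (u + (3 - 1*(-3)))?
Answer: -56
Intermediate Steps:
q(u, x) = -u (q(u, x) = 6 - (u + (3 + 3)) = 6 - (u + 6) = 6 - (6 + u) = 6 + (-6 - u) = -u)
q(14, 4)*(-2*(2 - 4)) = (-1*14)*(-2*(2 - 4)) = -(-28)*(-2) = -14*4 = -56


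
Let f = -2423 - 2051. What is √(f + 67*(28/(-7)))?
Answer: I*√4742 ≈ 68.862*I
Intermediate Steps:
f = -4474
√(f + 67*(28/(-7))) = √(-4474 + 67*(28/(-7))) = √(-4474 + 67*(28*(-⅐))) = √(-4474 + 67*(-4)) = √(-4474 - 268) = √(-4742) = I*√4742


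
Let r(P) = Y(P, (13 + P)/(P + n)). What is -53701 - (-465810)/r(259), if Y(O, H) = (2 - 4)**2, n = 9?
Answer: 125503/2 ≈ 62752.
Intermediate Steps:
Y(O, H) = 4 (Y(O, H) = (-2)**2 = 4)
r(P) = 4
-53701 - (-465810)/r(259) = -53701 - (-465810)/4 = -53701 - 1*(-232905/2) = -53701 + 232905/2 = 125503/2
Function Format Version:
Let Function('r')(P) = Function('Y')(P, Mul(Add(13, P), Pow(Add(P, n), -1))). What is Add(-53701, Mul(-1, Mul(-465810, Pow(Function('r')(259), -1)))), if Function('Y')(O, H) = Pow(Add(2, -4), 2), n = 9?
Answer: Rational(125503, 2) ≈ 62752.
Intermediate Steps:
Function('Y')(O, H) = 4 (Function('Y')(O, H) = Pow(-2, 2) = 4)
Function('r')(P) = 4
Add(-53701, Mul(-1, Mul(-465810, Pow(Function('r')(259), -1)))) = Add(-53701, Mul(-1, Mul(-465810, Pow(4, -1)))) = Add(-53701, Mul(-1, Mul(-465810, Rational(1, 4)))) = Add(-53701, Mul(-1, Rational(-232905, 2))) = Add(-53701, Rational(232905, 2)) = Rational(125503, 2)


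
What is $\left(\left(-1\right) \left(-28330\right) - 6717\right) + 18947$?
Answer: $40560$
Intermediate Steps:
$\left(\left(-1\right) \left(-28330\right) - 6717\right) + 18947 = \left(28330 - 6717\right) + 18947 = 21613 + 18947 = 40560$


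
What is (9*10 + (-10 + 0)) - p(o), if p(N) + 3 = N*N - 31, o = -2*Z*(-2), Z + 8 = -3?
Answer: -1822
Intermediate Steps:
Z = -11 (Z = -8 - 3 = -11)
o = -44 (o = -2*(-11)*(-2) = 22*(-2) = -44)
p(N) = -34 + N**2 (p(N) = -3 + (N*N - 31) = -3 + (N**2 - 31) = -3 + (-31 + N**2) = -34 + N**2)
(9*10 + (-10 + 0)) - p(o) = (9*10 + (-10 + 0)) - (-34 + (-44)**2) = (90 - 10) - (-34 + 1936) = 80 - 1*1902 = 80 - 1902 = -1822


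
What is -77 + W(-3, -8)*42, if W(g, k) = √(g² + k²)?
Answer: -77 + 42*√73 ≈ 281.85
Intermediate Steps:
-77 + W(-3, -8)*42 = -77 + √((-3)² + (-8)²)*42 = -77 + √(9 + 64)*42 = -77 + √73*42 = -77 + 42*√73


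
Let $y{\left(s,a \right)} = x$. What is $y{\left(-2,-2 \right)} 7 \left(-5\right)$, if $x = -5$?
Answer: $175$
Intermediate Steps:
$y{\left(s,a \right)} = -5$
$y{\left(-2,-2 \right)} 7 \left(-5\right) = \left(-5\right) 7 \left(-5\right) = \left(-35\right) \left(-5\right) = 175$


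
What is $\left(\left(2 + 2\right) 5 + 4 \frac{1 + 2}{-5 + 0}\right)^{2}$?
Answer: $\frac{7744}{25} \approx 309.76$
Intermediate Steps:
$\left(\left(2 + 2\right) 5 + 4 \frac{1 + 2}{-5 + 0}\right)^{2} = \left(4 \cdot 5 + 4 \frac{3}{-5}\right)^{2} = \left(20 + 4 \cdot 3 \left(- \frac{1}{5}\right)\right)^{2} = \left(20 + 4 \left(- \frac{3}{5}\right)\right)^{2} = \left(20 - \frac{12}{5}\right)^{2} = \left(\frac{88}{5}\right)^{2} = \frac{7744}{25}$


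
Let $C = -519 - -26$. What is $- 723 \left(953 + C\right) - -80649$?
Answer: $-251931$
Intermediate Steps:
$C = -493$ ($C = -519 + 26 = -493$)
$- 723 \left(953 + C\right) - -80649 = - 723 \left(953 - 493\right) - -80649 = \left(-723\right) 460 + 80649 = -332580 + 80649 = -251931$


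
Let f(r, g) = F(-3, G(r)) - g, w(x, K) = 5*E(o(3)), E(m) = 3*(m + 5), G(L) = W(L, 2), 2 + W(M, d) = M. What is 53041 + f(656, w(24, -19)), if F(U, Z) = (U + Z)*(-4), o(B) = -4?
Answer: 50422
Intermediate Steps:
W(M, d) = -2 + M
G(L) = -2 + L
E(m) = 15 + 3*m (E(m) = 3*(5 + m) = 15 + 3*m)
F(U, Z) = -4*U - 4*Z
w(x, K) = 15 (w(x, K) = 5*(15 + 3*(-4)) = 5*(15 - 12) = 5*3 = 15)
f(r, g) = 20 - g - 4*r (f(r, g) = (-4*(-3) - 4*(-2 + r)) - g = (12 + (8 - 4*r)) - g = (20 - 4*r) - g = 20 - g - 4*r)
53041 + f(656, w(24, -19)) = 53041 + (20 - 1*15 - 4*656) = 53041 + (20 - 15 - 2624) = 53041 - 2619 = 50422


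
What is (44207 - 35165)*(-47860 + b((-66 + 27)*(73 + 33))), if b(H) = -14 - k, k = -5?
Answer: -432831498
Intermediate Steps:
b(H) = -9 (b(H) = -14 - 1*(-5) = -14 + 5 = -9)
(44207 - 35165)*(-47860 + b((-66 + 27)*(73 + 33))) = (44207 - 35165)*(-47860 - 9) = 9042*(-47869) = -432831498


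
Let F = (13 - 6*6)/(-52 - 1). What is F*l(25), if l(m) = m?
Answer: 575/53 ≈ 10.849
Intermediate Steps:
F = 23/53 (F = (13 - 36)/(-53) = -23*(-1/53) = 23/53 ≈ 0.43396)
F*l(25) = (23/53)*25 = 575/53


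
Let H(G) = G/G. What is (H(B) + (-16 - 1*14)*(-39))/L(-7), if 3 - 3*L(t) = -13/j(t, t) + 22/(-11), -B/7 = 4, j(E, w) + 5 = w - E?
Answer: 5855/4 ≈ 1463.8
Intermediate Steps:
j(E, w) = -5 + w - E (j(E, w) = -5 + (w - E) = -5 + w - E)
B = -28 (B = -7*4 = -28)
H(G) = 1
L(t) = ⅘ (L(t) = 1 - (-13/(-5 + t - t) + 22/(-11))/3 = 1 - (-13/(-5) + 22*(-1/11))/3 = 1 - (-13*(-⅕) - 2)/3 = 1 - (13/5 - 2)/3 = 1 - ⅓*⅗ = 1 - ⅕ = ⅘)
(H(B) + (-16 - 1*14)*(-39))/L(-7) = (1 + (-16 - 1*14)*(-39))/(⅘) = (1 + (-16 - 14)*(-39))*(5/4) = (1 - 30*(-39))*(5/4) = (1 + 1170)*(5/4) = 1171*(5/4) = 5855/4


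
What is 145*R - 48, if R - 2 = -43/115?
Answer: 4319/23 ≈ 187.78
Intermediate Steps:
R = 187/115 (R = 2 - 43/115 = 187/115 ≈ 1.6261)
145*R - 48 = 145*(187/115) - 48 = 5423/23 - 48 = 4319/23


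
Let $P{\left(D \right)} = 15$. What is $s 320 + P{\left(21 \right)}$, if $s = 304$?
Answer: $97295$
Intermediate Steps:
$s 320 + P{\left(21 \right)} = 304 \cdot 320 + 15 = 97280 + 15 = 97295$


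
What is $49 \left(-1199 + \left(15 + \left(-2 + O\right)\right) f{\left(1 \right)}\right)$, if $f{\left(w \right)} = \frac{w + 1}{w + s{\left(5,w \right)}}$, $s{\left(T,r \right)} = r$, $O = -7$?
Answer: $-58457$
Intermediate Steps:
$f{\left(w \right)} = \frac{1 + w}{2 w}$ ($f{\left(w \right)} = \frac{w + 1}{w + w} = \frac{1 + w}{2 w}$)
$49 \left(-1199 + \left(15 + \left(-2 + O\right)\right) f{\left(1 \right)}\right) = 49 \left(-1199 + \left(15 - 9\right) \frac{1 + 1}{2 \cdot 1}\right) = 49 \left(-1199 + \left(15 - 9\right) \frac{1}{2} \cdot 1 \cdot 2\right) = 49 \left(-1199 + 6 \cdot 1\right) = 49 \left(-1199 + 6\right) = 49 \left(-1193\right) = -58457$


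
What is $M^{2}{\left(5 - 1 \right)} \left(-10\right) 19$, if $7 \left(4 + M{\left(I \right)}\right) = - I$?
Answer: $- \frac{194560}{49} \approx -3970.6$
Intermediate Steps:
$M{\left(I \right)} = -4 - \frac{I}{7}$ ($M{\left(I \right)} = -4 + \frac{\left(-1\right) I}{7} = -4 - \frac{I}{7}$)
$M^{2}{\left(5 - 1 \right)} \left(-10\right) 19 = \left(-4 - \frac{5 - 1}{7}\right)^{2} \left(-10\right) 19 = \left(-4 - \frac{4}{7}\right)^{2} \left(-10\right) 19 = \left(- \frac{32}{7}\right)^{2} \left(-10\right) 19 = \frac{1024}{49} \left(-10\right) 19 = \left(- \frac{10240}{49}\right) 19 = - \frac{194560}{49}$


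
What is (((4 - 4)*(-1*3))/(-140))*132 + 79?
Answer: 79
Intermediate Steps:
(((4 - 4)*(-1*3))/(-140))*132 + 79 = ((0*(-3))*(-1/140))*132 + 79 = (0*(-1/140))*132 + 79 = 0*132 + 79 = 0 + 79 = 79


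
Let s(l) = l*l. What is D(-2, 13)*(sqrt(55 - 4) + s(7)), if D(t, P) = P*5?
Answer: 3185 + 65*sqrt(51) ≈ 3649.2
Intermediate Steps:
D(t, P) = 5*P
s(l) = l**2
D(-2, 13)*(sqrt(55 - 4) + s(7)) = (5*13)*(sqrt(55 - 4) + 7**2) = 65*(sqrt(51) + 49) = 65*(49 + sqrt(51)) = 3185 + 65*sqrt(51)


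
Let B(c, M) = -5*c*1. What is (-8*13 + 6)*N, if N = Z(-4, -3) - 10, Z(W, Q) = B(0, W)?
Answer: 980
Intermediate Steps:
B(c, M) = -5*c
Z(W, Q) = 0 (Z(W, Q) = -5*0 = 0)
N = -10 (N = 0 - 10 = -10)
(-8*13 + 6)*N = (-8*13 + 6)*(-10) = (-104 + 6)*(-10) = -98*(-10) = 980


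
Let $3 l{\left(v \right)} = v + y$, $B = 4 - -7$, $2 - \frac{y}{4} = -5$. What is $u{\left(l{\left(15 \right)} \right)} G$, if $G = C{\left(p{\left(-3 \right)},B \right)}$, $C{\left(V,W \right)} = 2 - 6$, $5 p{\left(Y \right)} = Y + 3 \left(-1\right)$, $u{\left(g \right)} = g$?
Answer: $- \frac{172}{3} \approx -57.333$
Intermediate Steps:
$y = 28$ ($y = 8 - -20 = 8 + 20 = 28$)
$B = 11$ ($B = 4 + 7 = 11$)
$l{\left(v \right)} = \frac{28}{3} + \frac{v}{3}$ ($l{\left(v \right)} = \frac{v + 28}{3} = \frac{28 + v}{3} = \frac{28}{3} + \frac{v}{3}$)
$p{\left(Y \right)} = - \frac{3}{5} + \frac{Y}{5}$ ($p{\left(Y \right)} = \frac{Y + 3 \left(-1\right)}{5} = \frac{Y - 3}{5} = \frac{-3 + Y}{5} = - \frac{3}{5} + \frac{Y}{5}$)
$C{\left(V,W \right)} = -4$
$G = -4$
$u{\left(l{\left(15 \right)} \right)} G = \left(\frac{28}{3} + \frac{1}{3} \cdot 15\right) \left(-4\right) = \left(\frac{28}{3} + 5\right) \left(-4\right) = \frac{43}{3} \left(-4\right) = - \frac{172}{3}$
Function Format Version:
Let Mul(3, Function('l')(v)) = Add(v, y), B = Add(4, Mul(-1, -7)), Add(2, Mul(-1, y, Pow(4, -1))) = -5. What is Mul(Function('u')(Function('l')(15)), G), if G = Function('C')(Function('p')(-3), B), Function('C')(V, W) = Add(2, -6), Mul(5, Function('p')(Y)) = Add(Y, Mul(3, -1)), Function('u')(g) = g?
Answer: Rational(-172, 3) ≈ -57.333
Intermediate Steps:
y = 28 (y = Add(8, Mul(-4, -5)) = Add(8, 20) = 28)
B = 11 (B = Add(4, 7) = 11)
Function('l')(v) = Add(Rational(28, 3), Mul(Rational(1, 3), v)) (Function('l')(v) = Mul(Rational(1, 3), Add(v, 28)) = Mul(Rational(1, 3), Add(28, v)) = Add(Rational(28, 3), Mul(Rational(1, 3), v)))
Function('p')(Y) = Add(Rational(-3, 5), Mul(Rational(1, 5), Y)) (Function('p')(Y) = Mul(Rational(1, 5), Add(Y, Mul(3, -1))) = Mul(Rational(1, 5), Add(Y, -3)) = Mul(Rational(1, 5), Add(-3, Y)) = Add(Rational(-3, 5), Mul(Rational(1, 5), Y)))
Function('C')(V, W) = -4
G = -4
Mul(Function('u')(Function('l')(15)), G) = Mul(Add(Rational(28, 3), Mul(Rational(1, 3), 15)), -4) = Mul(Add(Rational(28, 3), 5), -4) = Mul(Rational(43, 3), -4) = Rational(-172, 3)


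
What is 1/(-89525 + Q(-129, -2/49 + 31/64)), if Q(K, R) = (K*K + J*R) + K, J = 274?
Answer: -1568/114293817 ≈ -1.3719e-5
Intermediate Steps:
Q(K, R) = K + K² + 274*R (Q(K, R) = (K*K + 274*R) + K = (K² + 274*R) + K = K + K² + 274*R)
1/(-89525 + Q(-129, -2/49 + 31/64)) = 1/(-89525 + (-129 + (-129)² + 274*(-2/49 + 31/64))) = 1/(-89525 + (-129 + 16641 + 274*(-2*1/49 + 31*(1/64)))) = 1/(-89525 + (-129 + 16641 + 274*(-2/49 + 31/64))) = 1/(-89525 + (-129 + 16641 + 274*(1391/3136))) = 1/(-89525 + (-129 + 16641 + 190567/1568)) = 1/(-89525 + 26081383/1568) = 1/(-114293817/1568) = -1568/114293817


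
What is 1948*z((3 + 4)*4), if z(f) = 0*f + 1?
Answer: 1948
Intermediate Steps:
z(f) = 1 (z(f) = 0 + 1 = 1)
1948*z((3 + 4)*4) = 1948*1 = 1948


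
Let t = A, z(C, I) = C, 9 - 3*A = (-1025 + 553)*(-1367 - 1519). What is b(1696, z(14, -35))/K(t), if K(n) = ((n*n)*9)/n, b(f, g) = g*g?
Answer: -196/4086549 ≈ -4.7962e-5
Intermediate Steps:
A = -454061 (A = 3 - (-1025 + 553)*(-1367 - 1519)/3 = 3 - (-472)*(-2886)/3 = 3 - ⅓*1362192 = 3 - 454064 = -454061)
b(f, g) = g²
t = -454061
K(n) = 9*n (K(n) = (n²*9)/n = (9*n²)/n = 9*n)
b(1696, z(14, -35))/K(t) = 14²/((9*(-454061))) = 196/(-4086549) = 196*(-1/4086549) = -196/4086549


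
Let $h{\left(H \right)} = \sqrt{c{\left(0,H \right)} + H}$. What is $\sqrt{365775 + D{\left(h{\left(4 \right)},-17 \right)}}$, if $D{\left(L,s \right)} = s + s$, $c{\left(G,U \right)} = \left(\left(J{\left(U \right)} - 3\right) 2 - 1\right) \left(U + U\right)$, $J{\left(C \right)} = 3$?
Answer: $\sqrt{365741} \approx 604.77$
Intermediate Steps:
$c{\left(G,U \right)} = - 2 U$ ($c{\left(G,U \right)} = \left(\left(3 - 3\right) 2 - 1\right) \left(U + U\right) = \left(0 \cdot 2 - 1\right) 2 U = \left(0 - 1\right) 2 U = - 2 U$)
$h{\left(H \right)} = \sqrt{- H}$ ($h{\left(H \right)} = \sqrt{- 2 H + H} = \sqrt{- H}$)
$D{\left(L,s \right)} = 2 s$
$\sqrt{365775 + D{\left(h{\left(4 \right)},-17 \right)}} = \sqrt{365775 + 2 \left(-17\right)} = \sqrt{365775 - 34} = \sqrt{365741}$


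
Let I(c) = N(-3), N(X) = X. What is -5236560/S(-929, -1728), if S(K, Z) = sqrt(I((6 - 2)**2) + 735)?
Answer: -872760*sqrt(183)/61 ≈ -1.9355e+5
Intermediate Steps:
I(c) = -3
S(K, Z) = 2*sqrt(183) (S(K, Z) = sqrt(-3 + 735) = sqrt(732) = 2*sqrt(183))
-5236560/S(-929, -1728) = -5236560*sqrt(183)/366 = -872760*sqrt(183)/61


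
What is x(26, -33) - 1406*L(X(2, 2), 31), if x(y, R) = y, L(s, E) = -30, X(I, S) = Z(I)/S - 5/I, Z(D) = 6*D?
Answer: 42206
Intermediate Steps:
X(I, S) = -5/I + 6*I/S (X(I, S) = (6*I)/S - 5/I = 6*I/S - 5/I = -5/I + 6*I/S)
x(26, -33) - 1406*L(X(2, 2), 31) = 26 - 1406*(-30) = 26 + 42180 = 42206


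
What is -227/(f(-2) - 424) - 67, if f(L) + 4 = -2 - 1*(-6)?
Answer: -28181/424 ≈ -66.465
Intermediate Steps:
f(L) = 0 (f(L) = -4 + (-2 - 1*(-6)) = -4 + (-2 + 6) = -4 + 4 = 0)
-227/(f(-2) - 424) - 67 = -227/(0 - 424) - 67 = -227/(-424) - 67 = -1/424*(-227) - 67 = 227/424 - 67 = -28181/424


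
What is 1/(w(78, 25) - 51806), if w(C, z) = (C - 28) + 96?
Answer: -1/51660 ≈ -1.9357e-5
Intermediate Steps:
w(C, z) = 68 + C (w(C, z) = (-28 + C) + 96 = 68 + C)
1/(w(78, 25) - 51806) = 1/((68 + 78) - 51806) = 1/(146 - 51806) = 1/(-51660) = -1/51660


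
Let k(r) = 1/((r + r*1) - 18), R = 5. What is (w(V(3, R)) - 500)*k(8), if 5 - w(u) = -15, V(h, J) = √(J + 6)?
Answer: 240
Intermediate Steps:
V(h, J) = √(6 + J)
k(r) = 1/(-18 + 2*r) (k(r) = 1/((r + r) - 18) = 1/(2*r - 18) = 1/(-18 + 2*r))
w(u) = 20 (w(u) = 5 - 1*(-15) = 5 + 15 = 20)
(w(V(3, R)) - 500)*k(8) = (20 - 500)*(1/(2*(-9 + 8))) = -240/(-1) = -240*(-1) = -480*(-½) = 240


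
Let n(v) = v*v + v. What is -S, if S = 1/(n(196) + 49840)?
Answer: -1/88452 ≈ -1.1306e-5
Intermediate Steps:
n(v) = v + v² (n(v) = v² + v = v + v²)
S = 1/88452 (S = 1/(196*(1 + 196) + 49840) = 1/(196*197 + 49840) = 1/(38612 + 49840) = 1/88452 ≈ 1.1306e-5)
-S = -1*1/88452 = -1/88452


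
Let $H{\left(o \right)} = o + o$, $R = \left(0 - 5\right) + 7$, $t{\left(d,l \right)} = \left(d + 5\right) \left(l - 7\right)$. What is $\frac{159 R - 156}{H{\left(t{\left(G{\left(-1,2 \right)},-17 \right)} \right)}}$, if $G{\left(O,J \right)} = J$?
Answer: $- \frac{27}{56} \approx -0.48214$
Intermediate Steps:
$t{\left(d,l \right)} = \left(-7 + l\right) \left(5 + d\right)$ ($t{\left(d,l \right)} = \left(5 + d\right) \left(-7 + l\right) = \left(-7 + l\right) \left(5 + d\right)$)
$R = 2$ ($R = -5 + 7 = 2$)
$H{\left(o \right)} = 2 o$
$\frac{159 R - 156}{H{\left(t{\left(G{\left(-1,2 \right)},-17 \right)} \right)}} = \frac{159 \cdot 2 - 156}{2 \left(-35 - 14 + 5 \left(-17\right) + 2 \left(-17\right)\right)} = \frac{318 - 156}{2 \left(-35 - 14 - 85 - 34\right)} = \frac{162}{2 \left(-168\right)} = \frac{162}{-336} = 162 \left(- \frac{1}{336}\right) = - \frac{27}{56}$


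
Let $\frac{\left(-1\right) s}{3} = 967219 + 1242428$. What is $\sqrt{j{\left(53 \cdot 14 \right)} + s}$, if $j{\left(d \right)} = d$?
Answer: $i \sqrt{6628199} \approx 2574.5 i$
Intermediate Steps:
$s = -6628941$ ($s = - 3 \left(967219 + 1242428\right) = \left(-3\right) 2209647 = -6628941$)
$\sqrt{j{\left(53 \cdot 14 \right)} + s} = \sqrt{53 \cdot 14 - 6628941} = \sqrt{742 - 6628941} = \sqrt{-6628199} = i \sqrt{6628199}$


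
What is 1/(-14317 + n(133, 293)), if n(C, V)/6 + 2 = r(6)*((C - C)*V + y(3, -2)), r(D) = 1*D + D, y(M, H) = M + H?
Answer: -1/14257 ≈ -7.0141e-5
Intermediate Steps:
y(M, H) = H + M
r(D) = 2*D (r(D) = D + D = 2*D)
n(C, V) = 60 (n(C, V) = -12 + 6*((2*6)*((C - C)*V + (-2 + 3))) = -12 + 6*(12*(0*V + 1)) = -12 + 6*(12*(0 + 1)) = -12 + 6*(12*1) = -12 + 6*12 = -12 + 72 = 60)
1/(-14317 + n(133, 293)) = 1/(-14317 + 60) = 1/(-14257) = -1/14257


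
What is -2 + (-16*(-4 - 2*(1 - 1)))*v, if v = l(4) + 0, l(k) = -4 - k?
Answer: -514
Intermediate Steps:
v = -8 (v = (-4 - 1*4) + 0 = (-4 - 4) + 0 = -8 + 0 = -8)
-2 + (-16*(-4 - 2*(1 - 1)))*v = -2 - 16*(-4 - 2*(1 - 1))*(-8) = -2 - 16*(-4 - 2*0)*(-8) = -2 - 16*(-4 + 0)*(-8) = -2 - 16*(-4)*(-8) = -2 + 64*(-8) = -2 - 512 = -514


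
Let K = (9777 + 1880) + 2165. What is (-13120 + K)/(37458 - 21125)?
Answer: 702/16333 ≈ 0.042980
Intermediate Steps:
K = 13822 (K = 11657 + 2165 = 13822)
(-13120 + K)/(37458 - 21125) = (-13120 + 13822)/(37458 - 21125) = 702/16333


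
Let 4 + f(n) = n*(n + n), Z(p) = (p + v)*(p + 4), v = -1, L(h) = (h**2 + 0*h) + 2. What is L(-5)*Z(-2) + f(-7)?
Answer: -68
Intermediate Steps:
L(h) = 2 + h**2 (L(h) = (h**2 + 0) + 2 = h**2 + 2 = 2 + h**2)
Z(p) = (-1 + p)*(4 + p) (Z(p) = (p - 1)*(p + 4) = (-1 + p)*(4 + p))
f(n) = -4 + 2*n**2 (f(n) = -4 + n*(n + n) = -4 + n*(2*n) = -4 + 2*n**2)
L(-5)*Z(-2) + f(-7) = (2 + (-5)**2)*(-4 + (-2)**2 + 3*(-2)) + (-4 + 2*(-7)**2) = (2 + 25)*(-4 + 4 - 6) + (-4 + 2*49) = 27*(-6) + (-4 + 98) = -162 + 94 = -68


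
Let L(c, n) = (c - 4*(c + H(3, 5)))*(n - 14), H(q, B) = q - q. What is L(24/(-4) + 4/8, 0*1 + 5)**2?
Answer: 88209/4 ≈ 22052.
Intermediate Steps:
H(q, B) = 0
L(c, n) = -3*c*(-14 + n) (L(c, n) = (c - 4*(c + 0))*(n - 14) = (c - 4*c)*(-14 + n) = (-3*c)*(-14 + n) = -3*c*(-14 + n))
L(24/(-4) + 4/8, 0*1 + 5)**2 = (3*(24/(-4) + 4/8)*(14 - (0*1 + 5)))**2 = (3*(24*(-1/4) + 4*(1/8))*(14 - (0 + 5)))**2 = (3*(-6 + 1/2)*(14 - 1*5))**2 = (3*(-11/2)*(14 - 5))**2 = (3*(-11/2)*9)**2 = (-297/2)**2 = 88209/4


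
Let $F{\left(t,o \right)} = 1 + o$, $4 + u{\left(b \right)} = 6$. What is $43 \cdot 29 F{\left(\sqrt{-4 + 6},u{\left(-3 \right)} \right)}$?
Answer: $3741$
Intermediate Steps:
$u{\left(b \right)} = 2$ ($u{\left(b \right)} = -4 + 6 = 2$)
$43 \cdot 29 F{\left(\sqrt{-4 + 6},u{\left(-3 \right)} \right)} = 43 \cdot 29 \left(1 + 2\right) = 1247 \cdot 3 = 3741$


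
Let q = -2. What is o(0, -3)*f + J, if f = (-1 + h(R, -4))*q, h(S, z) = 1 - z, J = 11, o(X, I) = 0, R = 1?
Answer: 11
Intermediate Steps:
f = -8 (f = (-1 + (1 - 1*(-4)))*(-2) = (-1 + (1 + 4))*(-2) = (-1 + 5)*(-2) = 4*(-2) = -8)
o(0, -3)*f + J = 0*(-8) + 11 = 0 + 11 = 11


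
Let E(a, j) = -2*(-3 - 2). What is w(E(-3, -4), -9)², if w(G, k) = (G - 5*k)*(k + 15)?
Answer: 108900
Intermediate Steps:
E(a, j) = 10 (E(a, j) = -2*(-5) = 10)
w(G, k) = (15 + k)*(G - 5*k) (w(G, k) = (G - 5*k)*(15 + k) = (15 + k)*(G - 5*k))
w(E(-3, -4), -9)² = (-75*(-9) - 5*(-9)² + 15*10 + 10*(-9))² = (675 - 5*81 + 150 - 90)² = (675 - 405 + 150 - 90)² = 330² = 108900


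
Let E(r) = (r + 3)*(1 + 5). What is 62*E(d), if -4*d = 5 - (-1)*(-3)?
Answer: 930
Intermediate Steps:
d = -1/2 (d = -(5 - (-1)*(-3))/4 = -(5 - 1*3)/4 = -(5 - 3)/4 = -1/4*2 = -1/2 ≈ -0.50000)
E(r) = 18 + 6*r (E(r) = (3 + r)*6 = 18 + 6*r)
62*E(d) = 62*(18 + 6*(-1/2)) = 62*(18 - 3) = 62*15 = 930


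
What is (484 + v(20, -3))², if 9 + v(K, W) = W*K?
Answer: 172225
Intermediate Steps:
v(K, W) = -9 + K*W (v(K, W) = -9 + W*K = -9 + K*W)
(484 + v(20, -3))² = (484 + (-9 + 20*(-3)))² = (484 + (-9 - 60))² = (484 - 69)² = 415² = 172225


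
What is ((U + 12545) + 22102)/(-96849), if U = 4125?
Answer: -1436/3587 ≈ -0.40033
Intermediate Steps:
((U + 12545) + 22102)/(-96849) = ((4125 + 12545) + 22102)/(-96849) = (16670 + 22102)*(-1/96849) = 38772*(-1/96849) = -1436/3587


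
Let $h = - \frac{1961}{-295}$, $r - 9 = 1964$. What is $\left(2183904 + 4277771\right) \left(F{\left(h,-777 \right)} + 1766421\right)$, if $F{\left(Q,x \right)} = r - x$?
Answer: $11431808021425$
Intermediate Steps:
$r = 1973$ ($r = 9 + 1964 = 1973$)
$h = \frac{1961}{295}$ ($h = \left(-1961\right) \left(- \frac{1}{295}\right) = \frac{1961}{295} \approx 6.6475$)
$F{\left(Q,x \right)} = 1973 - x$
$\left(2183904 + 4277771\right) \left(F{\left(h,-777 \right)} + 1766421\right) = \left(2183904 + 4277771\right) \left(\left(1973 - -777\right) + 1766421\right) = 6461675 \left(\left(1973 + 777\right) + 1766421\right) = 6461675 \left(2750 + 1766421\right) = 6461675 \cdot 1769171 = 11431808021425$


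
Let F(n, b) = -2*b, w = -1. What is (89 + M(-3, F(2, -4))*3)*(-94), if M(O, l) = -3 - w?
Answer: -7802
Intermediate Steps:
M(O, l) = -2 (M(O, l) = -3 - 1*(-1) = -3 + 1 = -2)
(89 + M(-3, F(2, -4))*3)*(-94) = (89 - 2*3)*(-94) = (89 - 6)*(-94) = 83*(-94) = -7802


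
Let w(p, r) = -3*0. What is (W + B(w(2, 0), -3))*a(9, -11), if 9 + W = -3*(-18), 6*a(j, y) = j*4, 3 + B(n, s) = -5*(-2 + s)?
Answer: 402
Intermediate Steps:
w(p, r) = 0
B(n, s) = 7 - 5*s (B(n, s) = -3 - 5*(-2 + s) = -3 + (10 - 5*s) = 7 - 5*s)
a(j, y) = 2*j/3 (a(j, y) = (j*4)/6 = (4*j)/6 = 2*j/3)
W = 45 (W = -9 - 3*(-18) = -9 + 54 = 45)
(W + B(w(2, 0), -3))*a(9, -11) = (45 + (7 - 5*(-3)))*((⅔)*9) = (45 + (7 + 15))*6 = (45 + 22)*6 = 67*6 = 402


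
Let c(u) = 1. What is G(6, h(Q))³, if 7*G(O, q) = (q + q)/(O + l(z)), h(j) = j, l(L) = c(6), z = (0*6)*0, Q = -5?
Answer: -1000/117649 ≈ -0.0084999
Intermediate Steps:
z = 0 (z = 0*0 = 0)
l(L) = 1
G(O, q) = 2*q/(7*(1 + O)) (G(O, q) = ((q + q)/(O + 1))/7 = ((2*q)/(1 + O))/7 = (2*q/(1 + O))/7 = 2*q/(7*(1 + O)))
G(6, h(Q))³ = ((2/7)*(-5)/(1 + 6))³ = ((2/7)*(-5)/7)³ = ((2/7)*(-5)*(⅐))³ = (-10/49)³ = -1000/117649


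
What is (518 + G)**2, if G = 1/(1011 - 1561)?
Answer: 81167440201/302500 ≈ 2.6832e+5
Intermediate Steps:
G = -1/550 (G = 1/(-550) = -1/550 ≈ -0.0018182)
(518 + G)**2 = (518 - 1/550)**2 = (284899/550)**2 = 81167440201/302500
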